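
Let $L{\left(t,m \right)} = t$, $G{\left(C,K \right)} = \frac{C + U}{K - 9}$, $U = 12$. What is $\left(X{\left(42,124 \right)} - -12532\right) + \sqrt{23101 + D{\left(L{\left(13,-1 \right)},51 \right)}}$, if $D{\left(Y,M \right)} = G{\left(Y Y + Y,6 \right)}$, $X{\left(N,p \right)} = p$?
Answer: $12656 + \frac{\sqrt{207327}}{3} \approx 12808.0$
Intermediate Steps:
$G{\left(C,K \right)} = \frac{12 + C}{-9 + K}$ ($G{\left(C,K \right)} = \frac{C + 12}{K - 9} = \frac{12 + C}{-9 + K}$)
$D{\left(Y,M \right)} = -4 - \frac{Y}{3} - \frac{Y^{2}}{3}$ ($D{\left(Y,M \right)} = \frac{12 + \left(Y Y + Y\right)}{-9 + 6} = \frac{12 + \left(Y^{2} + Y\right)}{-3} = - \frac{12 + \left(Y + Y^{2}\right)}{3} = - \frac{12 + Y + Y^{2}}{3} = -4 - \frac{Y}{3} - \frac{Y^{2}}{3}$)
$\left(X{\left(42,124 \right)} - -12532\right) + \sqrt{23101 + D{\left(L{\left(13,-1 \right)},51 \right)}} = \left(124 - -12532\right) + \sqrt{23101 - \left(4 + \frac{13 \left(1 + 13\right)}{3}\right)} = \left(124 + 12532\right) + \sqrt{23101 - \left(4 + \frac{13}{3} \cdot 14\right)} = 12656 + \sqrt{23101 - \frac{194}{3}} = 12656 + \sqrt{\frac{69109}{3}} = 12656 + \frac{\sqrt{207327}}{3}$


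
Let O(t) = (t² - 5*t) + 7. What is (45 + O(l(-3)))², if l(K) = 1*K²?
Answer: 7744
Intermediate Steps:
l(K) = K²
O(t) = 7 + t² - 5*t
(45 + O(l(-3)))² = (45 + (7 + ((-3)²)² - 5*(-3)²))² = (45 + (7 + 9² - 5*9))² = (45 + (7 + 81 - 45))² = (45 + 43)² = 88² = 7744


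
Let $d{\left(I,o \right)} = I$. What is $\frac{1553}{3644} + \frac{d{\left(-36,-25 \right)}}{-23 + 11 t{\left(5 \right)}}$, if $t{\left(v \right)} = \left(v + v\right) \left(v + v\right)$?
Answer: $\frac{513799}{1308196} \approx 0.39275$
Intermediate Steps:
$t{\left(v \right)} = 4 v^{2}$ ($t{\left(v \right)} = 2 v 2 v = 4 v^{2}$)
$\frac{1553}{3644} + \frac{d{\left(-36,-25 \right)}}{-23 + 11 t{\left(5 \right)}} = \frac{1553}{3644} - \frac{36}{-23 + 11 \cdot 4 \cdot 5^{2}} = 1553 \cdot \frac{1}{3644} - \frac{36}{-23 + 11 \cdot 4 \cdot 25} = \frac{1553}{3644} - \frac{36}{-23 + 11 \cdot 100} = \frac{1553}{3644} - \frac{36}{-23 + 1100} = \frac{1553}{3644} - \frac{36}{1077} = \frac{1553}{3644} - \frac{12}{359} = \frac{513799}{1308196}$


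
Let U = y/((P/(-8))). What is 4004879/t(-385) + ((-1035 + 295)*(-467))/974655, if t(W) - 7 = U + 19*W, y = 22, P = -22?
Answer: -780170521549/1422996300 ≈ -548.26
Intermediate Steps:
U = 8 (U = 22/((-22/(-8))) = 22/((-22*(-⅛))) = 22/(11/4) = 22*(4/11) = 8)
t(W) = 15 + 19*W (t(W) = 7 + (8 + 19*W) = 15 + 19*W)
4004879/t(-385) + ((-1035 + 295)*(-467))/974655 = 4004879/(15 + 19*(-385)) + ((-1035 + 295)*(-467))/974655 = 4004879/(15 - 7315) - 740*(-467)*(1/974655) = 4004879/(-7300) + 345580*(1/974655) = 4004879*(-1/7300) + 69116/194931 = -4004879/7300 + 69116/194931 = -780170521549/1422996300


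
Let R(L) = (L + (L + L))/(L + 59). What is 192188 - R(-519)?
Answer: 88404923/460 ≈ 1.9218e+5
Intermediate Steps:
R(L) = 3*L/(59 + L) (R(L) = (L + 2*L)/(59 + L) = (3*L)/(59 + L) = 3*L/(59 + L))
192188 - R(-519) = 192188 - 3*(-519)/(59 - 519) = 192188 - 3*(-519)/(-460) = 192188 - 3*(-519)*(-1)/460 = 192188 - 1*1557/460 = 192188 - 1557/460 = 88404923/460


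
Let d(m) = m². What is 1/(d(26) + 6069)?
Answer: 1/6745 ≈ 0.00014826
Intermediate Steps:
1/(d(26) + 6069) = 1/(26² + 6069) = 1/(676 + 6069) = 1/6745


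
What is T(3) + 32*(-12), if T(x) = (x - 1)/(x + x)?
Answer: -1151/3 ≈ -383.67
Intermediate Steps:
T(x) = (-1 + x)/(2*x) (T(x) = (-1 + x)/((2*x)) = (-1 + x)*(1/(2*x)) = (-1 + x)/(2*x))
T(3) + 32*(-12) = (½)*(-1 + 3)/3 + 32*(-12) = (½)*(⅓)*2 - 384 = ⅓ - 384 = -1151/3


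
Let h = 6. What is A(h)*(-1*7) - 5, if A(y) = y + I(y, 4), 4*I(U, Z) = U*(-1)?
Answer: -73/2 ≈ -36.500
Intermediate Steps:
I(U, Z) = -U/4 (I(U, Z) = (U*(-1))/4 = (-U)/4 = -U/4)
A(y) = 3*y/4 (A(y) = y - y/4 = 3*y/4)
A(h)*(-1*7) - 5 = ((¾)*6)*(-1*7) - 5 = (9/2)*(-7) - 5 = -63/2 - 5 = -73/2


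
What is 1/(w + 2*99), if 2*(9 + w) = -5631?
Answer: -2/5253 ≈ -0.00038073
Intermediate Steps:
w = -5649/2 (w = -9 + (½)*(-5631) = -9 - 5631/2 = -5649/2 ≈ -2824.5)
1/(w + 2*99) = 1/(-5649/2 + 2*99) = 1/(-5649/2 + 198) = 1/(-5253/2) = -2/5253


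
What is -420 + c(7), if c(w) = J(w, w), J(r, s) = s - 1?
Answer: -414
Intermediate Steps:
J(r, s) = -1 + s
c(w) = -1 + w
-420 + c(7) = -420 + (-1 + 7) = -420 + 6 = -414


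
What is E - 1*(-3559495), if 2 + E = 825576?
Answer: 4385069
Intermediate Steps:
E = 825574 (E = -2 + 825576 = 825574)
E - 1*(-3559495) = 825574 - 1*(-3559495) = 825574 + 3559495 = 4385069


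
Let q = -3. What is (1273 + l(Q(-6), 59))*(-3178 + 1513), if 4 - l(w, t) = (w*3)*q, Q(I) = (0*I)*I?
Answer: -2126205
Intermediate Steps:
Q(I) = 0 (Q(I) = 0*I = 0)
l(w, t) = 4 + 9*w (l(w, t) = 4 - w*3*(-3) = 4 - 3*w*(-3) = 4 - (-9)*w = 4 + 9*w)
(1273 + l(Q(-6), 59))*(-3178 + 1513) = (1273 + (4 + 9*0))*(-3178 + 1513) = (1273 + (4 + 0))*(-1665) = (1273 + 4)*(-1665) = 1277*(-1665) = -2126205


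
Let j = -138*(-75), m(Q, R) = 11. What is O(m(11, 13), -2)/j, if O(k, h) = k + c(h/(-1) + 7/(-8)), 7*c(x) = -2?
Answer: 1/966 ≈ 0.0010352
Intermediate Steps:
c(x) = -2/7 (c(x) = (1/7)*(-2) = -2/7)
j = 10350
O(k, h) = -2/7 + k (O(k, h) = k - 2/7 = -2/7 + k)
O(m(11, 13), -2)/j = (-2/7 + 11)/10350 = (75/7)*(1/10350) = 1/966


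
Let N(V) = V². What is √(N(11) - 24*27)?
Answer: I*√527 ≈ 22.956*I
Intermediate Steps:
√(N(11) - 24*27) = √(11² - 24*27) = √(121 - 648) = √(-527) = I*√527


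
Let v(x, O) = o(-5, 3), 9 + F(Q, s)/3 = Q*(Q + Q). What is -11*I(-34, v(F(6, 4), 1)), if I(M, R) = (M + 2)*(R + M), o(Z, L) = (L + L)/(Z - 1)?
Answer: -12320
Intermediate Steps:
F(Q, s) = -27 + 6*Q**2 (F(Q, s) = -27 + 3*(Q*(Q + Q)) = -27 + 3*(Q*(2*Q)) = -27 + 3*(2*Q**2) = -27 + 6*Q**2)
o(Z, L) = 2*L/(-1 + Z) (o(Z, L) = (2*L)/(-1 + Z) = 2*L/(-1 + Z))
v(x, O) = -1 (v(x, O) = 2*3/(-1 - 5) = 2*3/(-6) = 2*3*(-1/6) = -1)
I(M, R) = (2 + M)*(M + R)
-11*I(-34, v(F(6, 4), 1)) = -11*((-34)**2 + 2*(-34) + 2*(-1) - 34*(-1)) = -11*(1156 - 68 - 2 + 34) = -11*1120 = -12320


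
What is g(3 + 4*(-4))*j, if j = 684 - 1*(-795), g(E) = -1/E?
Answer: 1479/13 ≈ 113.77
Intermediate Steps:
j = 1479 (j = 684 + 795 = 1479)
g(3 + 4*(-4))*j = -1/(3 + 4*(-4))*1479 = -1/(3 - 16)*1479 = -1/(-13)*1479 = -1*(-1/13)*1479 = (1/13)*1479 = 1479/13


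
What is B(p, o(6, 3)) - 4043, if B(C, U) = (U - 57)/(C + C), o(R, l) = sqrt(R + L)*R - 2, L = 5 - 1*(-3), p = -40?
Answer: -323381/80 - 3*sqrt(14)/40 ≈ -4042.5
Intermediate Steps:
L = 8 (L = 5 + 3 = 8)
o(R, l) = -2 + R*sqrt(8 + R) (o(R, l) = sqrt(R + 8)*R - 2 = sqrt(8 + R)*R - 2 = R*sqrt(8 + R) - 2 = -2 + R*sqrt(8 + R))
B(C, U) = (-57 + U)/(2*C) (B(C, U) = (-57 + U)/((2*C)) = (-57 + U)*(1/(2*C)) = (-57 + U)/(2*C))
B(p, o(6, 3)) - 4043 = (1/2)*(-57 + (-2 + 6*sqrt(8 + 6)))/(-40) - 4043 = (1/2)*(-1/40)*(-57 + (-2 + 6*sqrt(14))) - 4043 = (1/2)*(-1/40)*(-59 + 6*sqrt(14)) - 4043 = (59/80 - 3*sqrt(14)/40) - 4043 = -323381/80 - 3*sqrt(14)/40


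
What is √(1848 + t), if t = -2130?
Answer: I*√282 ≈ 16.793*I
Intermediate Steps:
√(1848 + t) = √(1848 - 2130) = √(-282) = I*√282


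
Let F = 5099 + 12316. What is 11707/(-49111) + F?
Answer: 855256358/49111 ≈ 17415.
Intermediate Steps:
F = 17415
11707/(-49111) + F = 11707/(-49111) + 17415 = 11707*(-1/49111) + 17415 = -11707/49111 + 17415 = 855256358/49111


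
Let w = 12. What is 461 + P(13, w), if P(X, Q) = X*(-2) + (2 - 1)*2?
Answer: 437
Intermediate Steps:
P(X, Q) = 2 - 2*X (P(X, Q) = -2*X + 1*2 = -2*X + 2 = 2 - 2*X)
461 + P(13, w) = 461 + (2 - 2*13) = 461 + (2 - 26) = 461 - 24 = 437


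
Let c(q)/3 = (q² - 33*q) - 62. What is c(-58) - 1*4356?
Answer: 11292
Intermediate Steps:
c(q) = -186 - 99*q + 3*q² (c(q) = 3*((q² - 33*q) - 62) = 3*(-62 + q² - 33*q) = -186 - 99*q + 3*q²)
c(-58) - 1*4356 = (-186 - 99*(-58) + 3*(-58)²) - 1*4356 = (-186 + 5742 + 3*3364) - 4356 = (-186 + 5742 + 10092) - 4356 = 15648 - 4356 = 11292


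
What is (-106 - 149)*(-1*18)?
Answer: 4590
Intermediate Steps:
(-106 - 149)*(-1*18) = -255*(-18) = 4590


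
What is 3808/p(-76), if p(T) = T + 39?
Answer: -3808/37 ≈ -102.92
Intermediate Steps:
p(T) = 39 + T
3808/p(-76) = 3808/(39 - 76) = 3808/(-37) = 3808*(-1/37) = -3808/37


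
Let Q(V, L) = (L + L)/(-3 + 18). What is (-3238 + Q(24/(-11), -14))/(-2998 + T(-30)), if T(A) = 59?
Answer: 48598/44085 ≈ 1.1024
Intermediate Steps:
Q(V, L) = 2*L/15 (Q(V, L) = (2*L)/15 = (2*L)*(1/15) = 2*L/15)
(-3238 + Q(24/(-11), -14))/(-2998 + T(-30)) = (-3238 + (2/15)*(-14))/(-2998 + 59) = (-3238 - 28/15)/(-2939) = -48598/15*(-1/2939) = 48598/44085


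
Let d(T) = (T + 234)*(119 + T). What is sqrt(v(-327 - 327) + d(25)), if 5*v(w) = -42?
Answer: sqrt(932190)/5 ≈ 193.10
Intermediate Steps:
v(w) = -42/5 (v(w) = (1/5)*(-42) = -42/5)
d(T) = (119 + T)*(234 + T) (d(T) = (234 + T)*(119 + T) = (119 + T)*(234 + T))
sqrt(v(-327 - 327) + d(25)) = sqrt(-42/5 + (27846 + 25**2 + 353*25)) = sqrt(-42/5 + (27846 + 625 + 8825)) = sqrt(-42/5 + 37296) = sqrt(186438/5) = sqrt(932190)/5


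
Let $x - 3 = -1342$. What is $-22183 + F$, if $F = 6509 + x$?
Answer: $-17013$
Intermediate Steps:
$x = -1339$ ($x = 3 - 1342 = -1339$)
$F = 5170$ ($F = 6509 - 1339 = 5170$)
$-22183 + F = -22183 + 5170 = -17013$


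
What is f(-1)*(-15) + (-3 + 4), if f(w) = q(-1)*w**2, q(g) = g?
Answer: 16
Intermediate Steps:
f(w) = -w**2
f(-1)*(-15) + (-3 + 4) = -1*(-1)**2*(-15) + (-3 + 4) = -1*1*(-15) + 1 = -1*(-15) + 1 = 15 + 1 = 16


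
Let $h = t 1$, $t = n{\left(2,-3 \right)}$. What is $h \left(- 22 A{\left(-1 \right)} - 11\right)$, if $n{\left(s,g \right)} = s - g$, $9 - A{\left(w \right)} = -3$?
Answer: $-1375$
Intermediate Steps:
$A{\left(w \right)} = 12$ ($A{\left(w \right)} = 9 - -3 = 9 + 3 = 12$)
$t = 5$ ($t = 2 - -3 = 2 + 3 = 5$)
$h = 5$ ($h = 5 \cdot 1 = 5$)
$h \left(- 22 A{\left(-1 \right)} - 11\right) = 5 \left(\left(-22\right) 12 - 11\right) = 5 \left(-264 - 11\right) = 5 \left(-275\right) = -1375$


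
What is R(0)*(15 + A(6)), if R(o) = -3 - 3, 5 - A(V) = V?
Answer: -84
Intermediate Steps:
A(V) = 5 - V
R(o) = -6
R(0)*(15 + A(6)) = -6*(15 + (5 - 1*6)) = -6*(15 + (5 - 6)) = -6*(15 - 1) = -6*14 = -84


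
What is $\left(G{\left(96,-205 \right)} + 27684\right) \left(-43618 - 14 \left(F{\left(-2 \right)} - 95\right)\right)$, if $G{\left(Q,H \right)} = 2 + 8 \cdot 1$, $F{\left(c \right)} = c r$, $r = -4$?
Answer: $-1174225600$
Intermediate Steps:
$F{\left(c \right)} = - 4 c$ ($F{\left(c \right)} = c \left(-4\right) = - 4 c$)
$G{\left(Q,H \right)} = 10$ ($G{\left(Q,H \right)} = 2 + 8 = 10$)
$\left(G{\left(96,-205 \right)} + 27684\right) \left(-43618 - 14 \left(F{\left(-2 \right)} - 95\right)\right) = \left(10 + 27684\right) \left(-43618 - 14 \left(\left(-4\right) \left(-2\right) - 95\right)\right) = 27694 \left(-43618 - 14 \left(8 - 95\right)\right) = 27694 \left(-43618 - -1218\right) = 27694 \left(-43618 + 1218\right) = 27694 \left(-42400\right) = -1174225600$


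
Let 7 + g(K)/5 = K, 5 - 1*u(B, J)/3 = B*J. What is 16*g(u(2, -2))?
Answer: 1600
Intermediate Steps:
u(B, J) = 15 - 3*B*J
g(K) = -35 + 5*K
16*g(u(2, -2)) = 16*(-35 + 5*(15 - 3*2*(-2))) = 16*(-35 + 5*(15 + 12)) = 16*(-35 + 5*27) = 16*(-35 + 135) = 16*100 = 1600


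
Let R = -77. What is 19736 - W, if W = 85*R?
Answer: 26281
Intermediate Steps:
W = -6545 (W = 85*(-77) = -6545)
19736 - W = 19736 - 1*(-6545) = 19736 + 6545 = 26281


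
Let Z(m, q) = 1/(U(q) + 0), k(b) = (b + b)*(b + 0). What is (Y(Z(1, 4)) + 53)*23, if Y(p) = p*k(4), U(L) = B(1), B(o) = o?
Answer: 1955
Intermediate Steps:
k(b) = 2*b² (k(b) = (2*b)*b = 2*b²)
U(L) = 1
Z(m, q) = 1 (Z(m, q) = 1/(1 + 0) = 1/1 = 1)
Y(p) = 32*p (Y(p) = p*(2*4²) = p*(2*16) = p*32 = 32*p)
(Y(Z(1, 4)) + 53)*23 = (32*1 + 53)*23 = (32 + 53)*23 = 85*23 = 1955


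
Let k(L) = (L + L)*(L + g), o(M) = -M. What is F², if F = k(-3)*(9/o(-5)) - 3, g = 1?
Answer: 8649/25 ≈ 345.96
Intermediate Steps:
k(L) = 2*L*(1 + L) (k(L) = (L + L)*(L + 1) = (2*L)*(1 + L) = 2*L*(1 + L))
F = 93/5 (F = (2*(-3)*(1 - 3))*(9/((-1*(-5)))) - 3 = (2*(-3)*(-2))*(9/5) - 3 = 12*(9*(⅕)) - 3 = 12*(9/5) - 3 = 108/5 - 3 = 93/5 ≈ 18.600)
F² = (93/5)² = 8649/25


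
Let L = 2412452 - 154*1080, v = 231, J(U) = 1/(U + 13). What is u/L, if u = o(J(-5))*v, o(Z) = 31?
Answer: 1023/320876 ≈ 0.0031881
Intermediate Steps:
J(U) = 1/(13 + U)
L = 2246132 (L = 2412452 - 166320 = 2246132)
u = 7161 (u = 31*231 = 7161)
u/L = 7161/2246132 = 7161*(1/2246132) = 1023/320876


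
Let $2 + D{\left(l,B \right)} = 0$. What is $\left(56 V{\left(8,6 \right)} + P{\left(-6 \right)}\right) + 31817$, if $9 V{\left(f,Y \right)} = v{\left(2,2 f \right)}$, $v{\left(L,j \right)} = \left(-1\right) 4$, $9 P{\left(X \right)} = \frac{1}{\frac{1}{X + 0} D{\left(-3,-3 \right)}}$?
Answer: $\frac{286132}{9} \approx 31792.0$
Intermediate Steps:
$D{\left(l,B \right)} = -2$ ($D{\left(l,B \right)} = -2 + 0 = -2$)
$P{\left(X \right)} = - \frac{X}{18}$ ($P{\left(X \right)} = \frac{1}{9 \frac{1}{X + 0} \left(-2\right)} = \frac{1}{9 \frac{1}{X} \left(-2\right)} = \frac{1}{9 \left(- \frac{2}{X}\right)} = \frac{\left(- \frac{1}{2}\right) X}{9} = - \frac{X}{18}$)
$v{\left(L,j \right)} = -4$
$V{\left(f,Y \right)} = - \frac{4}{9}$ ($V{\left(f,Y \right)} = \frac{1}{9} \left(-4\right) = - \frac{4}{9}$)
$\left(56 V{\left(8,6 \right)} + P{\left(-6 \right)}\right) + 31817 = \left(56 \left(- \frac{4}{9}\right) - - \frac{1}{3}\right) + 31817 = \left(- \frac{224}{9} + \frac{1}{3}\right) + 31817 = - \frac{221}{9} + 31817 = \frac{286132}{9}$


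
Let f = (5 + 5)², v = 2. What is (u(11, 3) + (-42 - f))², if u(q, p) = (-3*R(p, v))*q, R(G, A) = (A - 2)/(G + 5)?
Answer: 20164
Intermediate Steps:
f = 100 (f = 10² = 100)
R(G, A) = (-2 + A)/(5 + G)
u(q, p) = 0 (u(q, p) = (-3*(-2 + 2)/(5 + p))*q = (-3*0/(5 + p))*q = (-3*0)*q = 0*q = 0)
(u(11, 3) + (-42 - f))² = (0 + (-42 - 1*100))² = (0 + (-42 - 100))² = (0 - 142)² = (-142)² = 20164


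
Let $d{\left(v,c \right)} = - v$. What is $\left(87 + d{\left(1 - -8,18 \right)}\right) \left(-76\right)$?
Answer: $-5928$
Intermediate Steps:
$\left(87 + d{\left(1 - -8,18 \right)}\right) \left(-76\right) = \left(87 - \left(1 - -8\right)\right) \left(-76\right) = \left(87 - \left(1 + 8\right)\right) \left(-76\right) = \left(87 - 9\right) \left(-76\right) = 78 \left(-76\right) = -5928$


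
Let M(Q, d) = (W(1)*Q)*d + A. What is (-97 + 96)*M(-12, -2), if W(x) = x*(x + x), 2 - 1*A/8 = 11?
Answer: 24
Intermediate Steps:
A = -72 (A = 16 - 8*11 = 16 - 88 = -72)
W(x) = 2*x² (W(x) = x*(2*x) = 2*x²)
M(Q, d) = -72 + 2*Q*d (M(Q, d) = ((2*1²)*Q)*d - 72 = ((2*1)*Q)*d - 72 = (2*Q)*d - 72 = 2*Q*d - 72 = -72 + 2*Q*d)
(-97 + 96)*M(-12, -2) = (-97 + 96)*(-72 + 2*(-12)*(-2)) = -(-72 + 48) = -1*(-24) = 24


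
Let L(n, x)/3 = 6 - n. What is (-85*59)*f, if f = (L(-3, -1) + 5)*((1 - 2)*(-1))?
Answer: -160480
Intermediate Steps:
L(n, x) = 18 - 3*n (L(n, x) = 3*(6 - n) = 18 - 3*n)
f = 32 (f = ((18 - 3*(-3)) + 5)*((1 - 2)*(-1)) = ((18 + 9) + 5)*(-1*(-1)) = (27 + 5)*1 = 32*1 = 32)
(-85*59)*f = -85*59*32 = -5015*32 = -160480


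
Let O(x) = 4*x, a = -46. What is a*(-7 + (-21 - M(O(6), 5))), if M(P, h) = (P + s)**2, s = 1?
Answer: 30038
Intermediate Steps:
M(P, h) = (1 + P)**2 (M(P, h) = (P + 1)**2 = (1 + P)**2)
a*(-7 + (-21 - M(O(6), 5))) = -46*(-7 + (-21 - (1 + 4*6)**2)) = -46*(-7 + (-21 - (1 + 24)**2)) = -46*(-7 + (-21 - 1*25**2)) = -46*(-7 + (-21 - 1*625)) = -46*(-7 + (-21 - 625)) = -46*(-7 - 646) = -46*(-653) = 30038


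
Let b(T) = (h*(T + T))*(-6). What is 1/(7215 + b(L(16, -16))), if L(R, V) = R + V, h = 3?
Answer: 1/7215 ≈ 0.00013860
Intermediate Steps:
b(T) = -36*T (b(T) = (3*(T + T))*(-6) = (3*(2*T))*(-6) = (6*T)*(-6) = -36*T)
1/(7215 + b(L(16, -16))) = 1/(7215 - 36*(16 - 16)) = 1/(7215 - 36*0) = 1/(7215 + 0) = 1/7215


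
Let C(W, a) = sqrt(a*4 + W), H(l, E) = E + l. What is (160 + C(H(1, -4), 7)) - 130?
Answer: 35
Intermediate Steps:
C(W, a) = sqrt(W + 4*a) (C(W, a) = sqrt(4*a + W) = sqrt(W + 4*a))
(160 + C(H(1, -4), 7)) - 130 = (160 + sqrt((-4 + 1) + 4*7)) - 130 = (160 + sqrt(-3 + 28)) - 130 = (160 + sqrt(25)) - 130 = (160 + 5) - 130 = 165 - 130 = 35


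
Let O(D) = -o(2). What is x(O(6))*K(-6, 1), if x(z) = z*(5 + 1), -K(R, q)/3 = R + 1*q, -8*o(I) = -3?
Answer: -135/4 ≈ -33.750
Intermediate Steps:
o(I) = 3/8 (o(I) = -⅛*(-3) = 3/8)
K(R, q) = -3*R - 3*q (K(R, q) = -3*(R + 1*q) = -3*(R + q) = -3*R - 3*q)
O(D) = -3/8 (O(D) = -1*3/8 = -3/8)
x(z) = 6*z (x(z) = z*6 = 6*z)
x(O(6))*K(-6, 1) = (6*(-3/8))*(-3*(-6) - 3*1) = -9*(18 - 3)/4 = -9/4*15 = -135/4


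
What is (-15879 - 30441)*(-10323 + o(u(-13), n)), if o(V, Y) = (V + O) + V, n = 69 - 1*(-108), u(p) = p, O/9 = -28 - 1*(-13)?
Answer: 485618880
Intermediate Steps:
O = -135 (O = 9*(-28 - 1*(-13)) = 9*(-28 + 13) = 9*(-15) = -135)
n = 177 (n = 69 + 108 = 177)
o(V, Y) = -135 + 2*V (o(V, Y) = (V - 135) + V = (-135 + V) + V = -135 + 2*V)
(-15879 - 30441)*(-10323 + o(u(-13), n)) = (-15879 - 30441)*(-10323 + (-135 + 2*(-13))) = -46320*(-10323 + (-135 - 26)) = -46320*(-10323 - 161) = -46320*(-10484) = 485618880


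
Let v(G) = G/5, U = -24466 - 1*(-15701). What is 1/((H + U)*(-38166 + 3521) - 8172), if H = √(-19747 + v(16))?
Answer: I/(6929*√493595 + 303655253*I) ≈ 3.2924e-9 + 5.2782e-11*I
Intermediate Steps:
U = -8765 (U = -24466 + 15701 = -8765)
v(G) = G/5 (v(G) = G*(⅕) = G/5)
H = I*√493595/5 (H = √(-19747 + (⅕)*16) = √(-19747 + 16/5) = √(-98719/5) = I*√493595/5 ≈ 140.51*I)
1/((H + U)*(-38166 + 3521) - 8172) = 1/((I*√493595/5 - 8765)*(-38166 + 3521) - 8172) = 1/((-8765 + I*√493595/5)*(-34645) - 8172) = 1/((303663425 - 6929*I*√493595) - 8172) = 1/(303655253 - 6929*I*√493595)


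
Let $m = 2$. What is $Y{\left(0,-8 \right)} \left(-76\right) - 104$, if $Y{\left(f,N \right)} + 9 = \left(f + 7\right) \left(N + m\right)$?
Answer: $3772$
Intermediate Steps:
$Y{\left(f,N \right)} = -9 + \left(2 + N\right) \left(7 + f\right)$ ($Y{\left(f,N \right)} = -9 + \left(f + 7\right) \left(N + 2\right) = -9 + \left(7 + f\right) \left(2 + N\right) = -9 + \left(2 + N\right) \left(7 + f\right)$)
$Y{\left(0,-8 \right)} \left(-76\right) - 104 = \left(5 + 2 \cdot 0 + 7 \left(-8\right) - 0\right) \left(-76\right) - 104 = \left(5 + 0 - 56 + 0\right) \left(-76\right) - 104 = \left(-51\right) \left(-76\right) - 104 = 3876 - 104 = 3772$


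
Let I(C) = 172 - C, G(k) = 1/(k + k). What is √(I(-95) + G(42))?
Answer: √471009/42 ≈ 16.340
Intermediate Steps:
G(k) = 1/(2*k)
√(I(-95) + G(42)) = √((172 - 1*(-95)) + (½)/42) = √((172 + 95) + (½)*(1/42)) = √(267 + 1/84) = √(22429/84) = √471009/42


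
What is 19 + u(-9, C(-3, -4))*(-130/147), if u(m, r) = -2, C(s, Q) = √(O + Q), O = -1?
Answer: 3053/147 ≈ 20.769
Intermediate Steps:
C(s, Q) = √(-1 + Q)
19 + u(-9, C(-3, -4))*(-130/147) = 19 - (-260)/147 = 19 - 2*(-130/147) = 19 + 260/147 = 3053/147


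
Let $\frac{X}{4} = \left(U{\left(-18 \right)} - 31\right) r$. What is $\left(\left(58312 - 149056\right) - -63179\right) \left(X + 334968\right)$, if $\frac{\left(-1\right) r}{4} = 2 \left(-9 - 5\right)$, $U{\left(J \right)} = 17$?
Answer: $-9060505240$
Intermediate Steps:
$r = 112$ ($r = - 4 \cdot 2 \left(-9 - 5\right) = - 4 \cdot 2 \left(-14\right) = \left(-4\right) \left(-28\right) = 112$)
$X = -6272$ ($X = 4 \left(17 - 31\right) 112 = 4 \left(\left(-14\right) 112\right) = 4 \left(-1568\right) = -6272$)
$\left(\left(58312 - 149056\right) - -63179\right) \left(X + 334968\right) = \left(\left(58312 - 149056\right) - -63179\right) \left(-6272 + 334968\right) = \left(\left(58312 - 149056\right) + 63179\right) 328696 = \left(-90744 + 63179\right) 328696 = \left(-27565\right) 328696 = -9060505240$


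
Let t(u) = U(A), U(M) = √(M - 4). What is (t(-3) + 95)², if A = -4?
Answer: 9017 + 380*I*√2 ≈ 9017.0 + 537.4*I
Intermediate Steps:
U(M) = √(-4 + M)
t(u) = 2*I*√2 (t(u) = √(-4 - 4) = √(-8) = 2*I*√2)
(t(-3) + 95)² = (2*I*√2 + 95)² = (95 + 2*I*√2)²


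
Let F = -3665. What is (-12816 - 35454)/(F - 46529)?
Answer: 24135/25097 ≈ 0.96167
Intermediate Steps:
(-12816 - 35454)/(F - 46529) = (-12816 - 35454)/(-3665 - 46529) = -48270/(-50194) = -48270*(-1/50194) = 24135/25097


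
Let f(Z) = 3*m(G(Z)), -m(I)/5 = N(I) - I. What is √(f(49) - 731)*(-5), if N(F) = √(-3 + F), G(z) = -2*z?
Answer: -5*√(-2201 - 15*I*√101) ≈ -8.0284 + 234.71*I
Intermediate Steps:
m(I) = -5*√(-3 + I) + 5*I (m(I) = -5*(√(-3 + I) - I) = -5*√(-3 + I) + 5*I)
f(Z) = -30*Z - 15*√(-3 - 2*Z) (f(Z) = 3*(-5*√(-3 - 2*Z) + 5*(-2*Z)) = 3*(-5*√(-3 - 2*Z) - 10*Z) = 3*(-10*Z - 5*√(-3 - 2*Z)) = -30*Z - 15*√(-3 - 2*Z))
√(f(49) - 731)*(-5) = √((-30*49 - 15*√(-3 - 2*49)) - 731)*(-5) = √((-1470 - 15*√(-3 - 98)) - 731)*(-5) = √((-1470 - 15*I*√101) - 731)*(-5) = √(-2201 - 15*I*√101)*(-5) = -5*√(-2201 - 15*I*√101)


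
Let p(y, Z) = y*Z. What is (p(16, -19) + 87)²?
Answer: 47089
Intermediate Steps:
p(y, Z) = Z*y
(p(16, -19) + 87)² = (-19*16 + 87)² = (-304 + 87)² = (-217)² = 47089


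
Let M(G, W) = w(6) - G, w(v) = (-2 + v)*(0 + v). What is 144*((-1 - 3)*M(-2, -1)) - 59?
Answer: -15035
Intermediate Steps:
w(v) = v*(-2 + v) (w(v) = (-2 + v)*v = v*(-2 + v))
M(G, W) = 24 - G (M(G, W) = 6*(-2 + 6) - G = 6*4 - G = 24 - G)
144*((-1 - 3)*M(-2, -1)) - 59 = 144*((-1 - 3)*(24 - 1*(-2))) - 59 = 144*(-4*(24 + 2)) - 59 = 144*(-4*26) - 59 = 144*(-104) - 59 = -14976 - 59 = -15035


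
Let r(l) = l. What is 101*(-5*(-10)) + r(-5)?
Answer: 5045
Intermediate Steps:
101*(-5*(-10)) + r(-5) = 101*(-5*(-10)) - 5 = 101*50 - 5 = 5050 - 5 = 5045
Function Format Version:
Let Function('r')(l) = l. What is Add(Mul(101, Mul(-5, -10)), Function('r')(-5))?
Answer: 5045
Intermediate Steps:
Add(Mul(101, Mul(-5, -10)), Function('r')(-5)) = Add(Mul(101, Mul(-5, -10)), -5) = Add(Mul(101, 50), -5) = Add(5050, -5) = 5045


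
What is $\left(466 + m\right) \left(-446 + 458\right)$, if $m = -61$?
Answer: $4860$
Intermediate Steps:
$\left(466 + m\right) \left(-446 + 458\right) = \left(466 - 61\right) \left(-446 + 458\right) = 405 \cdot 12 = 4860$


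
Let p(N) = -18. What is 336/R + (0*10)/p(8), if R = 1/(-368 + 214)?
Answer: -51744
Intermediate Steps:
R = -1/154 (R = 1/(-154) = -1/154 ≈ -0.0064935)
336/R + (0*10)/p(8) = 336/(-1/154) + (0*10)/(-18) = 336*(-154) + 0*(-1/18) = -51744 + 0 = -51744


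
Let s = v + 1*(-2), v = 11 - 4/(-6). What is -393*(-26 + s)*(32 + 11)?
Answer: 276017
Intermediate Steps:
v = 35/3 (v = 11 - 4*(-1)/6 = 11 - 1*(-⅔) = 11 + ⅔ = 35/3 ≈ 11.667)
s = 29/3 (s = 35/3 + 1*(-2) = 35/3 - 2 = 29/3 ≈ 9.6667)
-393*(-26 + s)*(32 + 11) = -393*(-26 + 29/3)*(32 + 11) = -(-6419)*43 = -393*(-2107/3) = 276017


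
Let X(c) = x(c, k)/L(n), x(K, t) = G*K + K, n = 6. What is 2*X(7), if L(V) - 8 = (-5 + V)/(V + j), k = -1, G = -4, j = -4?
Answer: -84/17 ≈ -4.9412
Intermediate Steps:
L(V) = 8 + (-5 + V)/(-4 + V) (L(V) = 8 + (-5 + V)/(V - 4) = 8 + (-5 + V)/(-4 + V))
x(K, t) = -3*K (x(K, t) = -4*K + K = -3*K)
X(c) = -6*c/17 (X(c) = (-3*c)/(((-37 + 9*6)/(-4 + 6))) = (-3*c)/(((-37 + 54)/2)) = (-3*c)/(((½)*17)) = (-3*c)/(17/2) = -3*c*(2/17) = -6*c/17)
2*X(7) = 2*(-6/17*7) = 2*(-42/17) = -84/17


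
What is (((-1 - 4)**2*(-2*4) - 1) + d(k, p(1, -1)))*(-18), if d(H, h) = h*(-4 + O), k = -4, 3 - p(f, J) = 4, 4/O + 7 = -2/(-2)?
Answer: 3534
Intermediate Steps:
O = -2/3 (O = 4/(-7 - 2/(-2)) = 4/(-7 - 2*(-1/2)) = 4/(-7 + 1) = 4/(-6) = 4*(-1/6) = -2/3 ≈ -0.66667)
p(f, J) = -1 (p(f, J) = 3 - 1*4 = 3 - 4 = -1)
d(H, h) = -14*h/3 (d(H, h) = h*(-4 - 2/3) = h*(-14/3) = -14*h/3)
(((-1 - 4)**2*(-2*4) - 1) + d(k, p(1, -1)))*(-18) = (((-1 - 4)**2*(-2*4) - 1) - 14/3*(-1))*(-18) = (((-5)**2*(-8) - 1) + 14/3)*(-18) = ((25*(-8) - 1) + 14/3)*(-18) = ((-200 - 1) + 14/3)*(-18) = (-201 + 14/3)*(-18) = -589/3*(-18) = 3534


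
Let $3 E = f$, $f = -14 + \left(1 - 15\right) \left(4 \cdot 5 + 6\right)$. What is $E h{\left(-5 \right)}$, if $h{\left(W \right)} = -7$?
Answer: $882$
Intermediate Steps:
$f = -378$ ($f = -14 + \left(1 - 15\right) \left(20 + 6\right) = -14 - 364 = -378$)
$E = -126$ ($E = \frac{1}{3} \left(-378\right) = -126$)
$E h{\left(-5 \right)} = \left(-126\right) \left(-7\right) = 882$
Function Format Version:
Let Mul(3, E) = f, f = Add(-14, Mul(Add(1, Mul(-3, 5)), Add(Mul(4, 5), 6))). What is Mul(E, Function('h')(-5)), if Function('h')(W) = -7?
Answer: 882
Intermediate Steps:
f = -378 (f = Add(-14, Mul(Add(1, -15), Add(20, 6))) = Add(-14, Mul(-14, 26)) = Add(-14, -364) = -378)
E = -126 (E = Mul(Rational(1, 3), -378) = -126)
Mul(E, Function('h')(-5)) = Mul(-126, -7) = 882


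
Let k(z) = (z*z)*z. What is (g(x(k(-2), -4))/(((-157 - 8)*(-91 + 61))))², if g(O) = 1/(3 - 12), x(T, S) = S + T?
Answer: 1/1984702500 ≈ 5.0385e-10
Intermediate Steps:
k(z) = z³ (k(z) = z²*z = z³)
g(O) = -⅑ (g(O) = 1/(-9) = -⅑)
(g(x(k(-2), -4))/(((-157 - 8)*(-91 + 61))))² = (-1/((-157 - 8)*(-91 + 61))/9)² = (-1/(9*((-165*(-30)))))² = (-⅑/4950)² = (-⅑*1/4950)² = (-1/44550)² = 1/1984702500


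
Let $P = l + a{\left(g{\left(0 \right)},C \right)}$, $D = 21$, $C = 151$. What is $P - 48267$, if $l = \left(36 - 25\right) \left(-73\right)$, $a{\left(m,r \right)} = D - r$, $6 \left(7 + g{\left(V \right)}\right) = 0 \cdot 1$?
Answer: $-49200$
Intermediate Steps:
$g{\left(V \right)} = -7$ ($g{\left(V \right)} = -7 + \frac{0 \cdot 1}{6} = -7 + \frac{1}{6} \cdot 0 = -7 + 0 = -7$)
$a{\left(m,r \right)} = 21 - r$
$l = -803$ ($l = 11 \left(-73\right) = -803$)
$P = -933$ ($P = -803 + \left(21 - 151\right) = -803 - 130 = -933$)
$P - 48267 = -933 - 48267 = -49200$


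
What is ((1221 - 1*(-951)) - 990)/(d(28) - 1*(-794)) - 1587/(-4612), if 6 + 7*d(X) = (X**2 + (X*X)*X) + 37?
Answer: 83111463/130634900 ≈ 0.63621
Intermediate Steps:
d(X) = 31/7 + X**2/7 + X**3/7 (d(X) = -6/7 + ((X**2 + (X*X)*X) + 37)/7 = -6/7 + ((X**2 + X**2*X) + 37)/7 = -6/7 + ((X**2 + X**3) + 37)/7 = -6/7 + (37 + X**2 + X**3)/7 = -6/7 + (37/7 + X**2/7 + X**3/7) = 31/7 + X**2/7 + X**3/7)
((1221 - 1*(-951)) - 990)/(d(28) - 1*(-794)) - 1587/(-4612) = ((1221 - 1*(-951)) - 990)/((31/7 + (1/7)*28**2 + (1/7)*28**3) - 1*(-794)) - 1587/(-4612) = ((1221 + 951) - 990)/((31/7 + (1/7)*784 + (1/7)*21952) + 794) - 1587*(-1/4612) = (2172 - 990)/((31/7 + 112 + 3136) + 794) + 1587/4612 = 1182/(22767/7 + 794) + 1587/4612 = 1182/(28325/7) + 1587/4612 = 1182*(7/28325) + 1587/4612 = 8274/28325 + 1587/4612 = 83111463/130634900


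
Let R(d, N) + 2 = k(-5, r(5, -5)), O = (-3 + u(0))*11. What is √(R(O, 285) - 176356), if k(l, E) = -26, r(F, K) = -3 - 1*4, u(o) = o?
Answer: 16*I*√689 ≈ 419.98*I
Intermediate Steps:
r(F, K) = -7 (r(F, K) = -3 - 4 = -7)
O = -33 (O = (-3 + 0)*11 = -3*11 = -33)
R(d, N) = -28 (R(d, N) = -2 - 26 = -28)
√(R(O, 285) - 176356) = √(-28 - 176356) = √(-176384) = 16*I*√689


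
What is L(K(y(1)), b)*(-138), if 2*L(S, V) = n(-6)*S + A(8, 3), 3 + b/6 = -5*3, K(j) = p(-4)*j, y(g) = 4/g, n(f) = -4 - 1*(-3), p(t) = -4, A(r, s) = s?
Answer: -1311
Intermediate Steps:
n(f) = -1 (n(f) = -4 + 3 = -1)
K(j) = -4*j
b = -108 (b = -18 + 6*(-5*3) = -18 + 6*(-15) = -18 - 90 = -108)
L(S, V) = 3/2 - S/2 (L(S, V) = (-S + 3)/2 = (3 - S)/2 = 3/2 - S/2)
L(K(y(1)), b)*(-138) = (3/2 - (-2)*4/1)*(-138) = (3/2 - (-2)*4*1)*(-138) = (3/2 - (-2)*4)*(-138) = (3/2 - ½*(-16))*(-138) = (3/2 + 8)*(-138) = (19/2)*(-138) = -1311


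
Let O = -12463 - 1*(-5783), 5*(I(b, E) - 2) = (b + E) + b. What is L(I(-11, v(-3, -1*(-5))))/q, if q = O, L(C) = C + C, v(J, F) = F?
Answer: 7/16700 ≈ 0.00041916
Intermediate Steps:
I(b, E) = 2 + E/5 + 2*b/5 (I(b, E) = 2 + ((b + E) + b)/5 = 2 + ((E + b) + b)/5 = 2 + (E + 2*b)/5 = 2 + (E/5 + 2*b/5) = 2 + E/5 + 2*b/5)
O = -6680 (O = -12463 + 5783 = -6680)
L(C) = 2*C
q = -6680
L(I(-11, v(-3, -1*(-5))))/q = (2*(2 + (-1*(-5))/5 + (⅖)*(-11)))/(-6680) = (2*(2 + (⅕)*5 - 22/5))*(-1/6680) = (2*(2 + 1 - 22/5))*(-1/6680) = (2*(-7/5))*(-1/6680) = -14/5*(-1/6680) = 7/16700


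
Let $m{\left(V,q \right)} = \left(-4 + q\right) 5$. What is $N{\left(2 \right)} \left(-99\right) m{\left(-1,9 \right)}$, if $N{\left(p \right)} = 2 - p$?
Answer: $0$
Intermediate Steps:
$m{\left(V,q \right)} = -20 + 5 q$
$N{\left(2 \right)} \left(-99\right) m{\left(-1,9 \right)} = \left(2 - 2\right) \left(-99\right) \left(-20 + 5 \cdot 9\right) = \left(2 - 2\right) \left(-99\right) \left(-20 + 45\right) = 0 \left(-99\right) 25 = 0 \cdot 25 = 0$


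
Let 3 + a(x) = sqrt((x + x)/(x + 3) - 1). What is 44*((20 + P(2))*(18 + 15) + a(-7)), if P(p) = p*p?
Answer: 34716 + 22*sqrt(10) ≈ 34786.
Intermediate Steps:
a(x) = -3 + sqrt(-1 + 2*x/(3 + x)) (a(x) = -3 + sqrt((x + x)/(x + 3) - 1) = -3 + sqrt((2*x)/(3 + x) - 1) = -3 + sqrt(2*x/(3 + x) - 1) = -3 + sqrt(-1 + 2*x/(3 + x)))
P(p) = p**2
44*((20 + P(2))*(18 + 15) + a(-7)) = 44*((20 + 2**2)*(18 + 15) + (-3 + sqrt((-3 - 7)/(3 - 7)))) = 44*((20 + 4)*33 + (-3 + sqrt(-10/(-4)))) = 44*(24*33 + (-3 + sqrt(-1/4*(-10)))) = 44*(792 + (-3 + sqrt(5/2))) = 44*(792 + (-3 + sqrt(10)/2)) = 44*(789 + sqrt(10)/2) = 34716 + 22*sqrt(10)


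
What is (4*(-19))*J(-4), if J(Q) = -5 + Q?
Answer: 684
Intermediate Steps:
(4*(-19))*J(-4) = (4*(-19))*(-5 - 4) = -76*(-9) = 684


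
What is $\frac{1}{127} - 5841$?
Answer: $- \frac{741806}{127} \approx -5841.0$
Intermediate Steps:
$\frac{1}{127} - 5841 = - \frac{741806}{127}$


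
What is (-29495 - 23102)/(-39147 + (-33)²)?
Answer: 52597/38058 ≈ 1.3820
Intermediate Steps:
(-29495 - 23102)/(-39147 + (-33)²) = -52597/(-39147 + 1089) = -52597/(-38058) = -52597*(-1/38058) = 52597/38058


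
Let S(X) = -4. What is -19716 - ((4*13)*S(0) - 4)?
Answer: -19504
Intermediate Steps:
-19716 - ((4*13)*S(0) - 4) = -19716 - ((4*13)*(-4) - 4) = -19716 - (52*(-4) - 4) = -19716 - (-208 - 4) = -19716 - 1*(-212) = -19716 + 212 = -19504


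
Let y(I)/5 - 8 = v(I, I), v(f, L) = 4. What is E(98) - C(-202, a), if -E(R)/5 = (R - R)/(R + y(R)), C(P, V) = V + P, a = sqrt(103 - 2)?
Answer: 202 - sqrt(101) ≈ 191.95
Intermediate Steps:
y(I) = 60 (y(I) = 40 + 5*4 = 40 + 20 = 60)
a = sqrt(101) ≈ 10.050
C(P, V) = P + V
E(R) = 0 (E(R) = -5*(R - R)/(R + 60) = -0/(60 + R) = -5*0 = 0)
E(98) - C(-202, a) = 0 - (-202 + sqrt(101)) = 0 + (202 - sqrt(101)) = 202 - sqrt(101)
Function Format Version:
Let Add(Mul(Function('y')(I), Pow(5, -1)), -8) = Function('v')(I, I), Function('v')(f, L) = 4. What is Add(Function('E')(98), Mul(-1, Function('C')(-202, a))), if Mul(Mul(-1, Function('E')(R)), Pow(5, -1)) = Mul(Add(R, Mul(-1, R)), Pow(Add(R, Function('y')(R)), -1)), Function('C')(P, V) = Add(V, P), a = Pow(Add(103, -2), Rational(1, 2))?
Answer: Add(202, Mul(-1, Pow(101, Rational(1, 2)))) ≈ 191.95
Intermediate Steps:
Function('y')(I) = 60 (Function('y')(I) = Add(40, Mul(5, 4)) = Add(40, 20) = 60)
a = Pow(101, Rational(1, 2)) ≈ 10.050
Function('C')(P, V) = Add(P, V)
Function('E')(R) = 0 (Function('E')(R) = Mul(-5, Mul(Add(R, Mul(-1, R)), Pow(Add(R, 60), -1))) = Mul(-5, Mul(0, Pow(Add(60, R), -1))) = Mul(-5, 0) = 0)
Add(Function('E')(98), Mul(-1, Function('C')(-202, a))) = Add(0, Mul(-1, Add(-202, Pow(101, Rational(1, 2))))) = Add(0, Add(202, Mul(-1, Pow(101, Rational(1, 2))))) = Add(202, Mul(-1, Pow(101, Rational(1, 2))))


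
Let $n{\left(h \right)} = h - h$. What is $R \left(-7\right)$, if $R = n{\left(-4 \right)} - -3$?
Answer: $-21$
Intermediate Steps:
$n{\left(h \right)} = 0$
$R = 3$ ($R = 0 - -3 = 0 + 3 = 3$)
$R \left(-7\right) = 3 \left(-7\right) = -21$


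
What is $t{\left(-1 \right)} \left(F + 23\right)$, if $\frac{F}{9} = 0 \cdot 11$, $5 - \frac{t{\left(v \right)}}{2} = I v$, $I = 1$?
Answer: $276$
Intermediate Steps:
$t{\left(v \right)} = 10 - 2 v$ ($t{\left(v \right)} = 10 - 2 \cdot 1 v = 10 - 2 v$)
$F = 0$ ($F = 9 \cdot 0 \cdot 11 = 9 \cdot 0 = 0$)
$t{\left(-1 \right)} \left(F + 23\right) = \left(10 - -2\right) \left(0 + 23\right) = \left(10 + 2\right) 23 = 12 \cdot 23 = 276$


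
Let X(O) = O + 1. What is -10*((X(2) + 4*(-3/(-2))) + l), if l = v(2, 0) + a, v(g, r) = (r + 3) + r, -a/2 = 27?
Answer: 420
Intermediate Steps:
X(O) = 1 + O
a = -54 (a = -2*27 = -54)
v(g, r) = 3 + 2*r (v(g, r) = (3 + r) + r = 3 + 2*r)
l = -51 (l = (3 + 2*0) - 54 = (3 + 0) - 54 = 3 - 54 = -51)
-10*((X(2) + 4*(-3/(-2))) + l) = -10*(((1 + 2) + 4*(-3/(-2))) - 51) = -10*((3 + 4*(-3*(-1/2))) - 51) = -10*((3 + 4*(3/2)) - 51) = -10*((3 + 6) - 51) = -10*(9 - 51) = -10*(-42) = 420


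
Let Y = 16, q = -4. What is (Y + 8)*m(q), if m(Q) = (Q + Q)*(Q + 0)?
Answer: 768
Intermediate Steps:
m(Q) = 2*Q² (m(Q) = (2*Q)*Q = 2*Q²)
(Y + 8)*m(q) = (16 + 8)*(2*(-4)²) = 24*(2*16) = 24*32 = 768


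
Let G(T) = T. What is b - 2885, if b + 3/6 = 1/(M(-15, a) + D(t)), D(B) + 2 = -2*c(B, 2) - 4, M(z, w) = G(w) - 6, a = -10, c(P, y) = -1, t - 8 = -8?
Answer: -57711/20 ≈ -2885.6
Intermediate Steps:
t = 0 (t = 8 - 8 = 0)
M(z, w) = -6 + w (M(z, w) = w - 6 = -6 + w)
D(B) = -4 (D(B) = -2 + (-2*(-1) - 4) = -2 + (2 - 4) = -2 - 2 = -4)
b = -11/20 (b = -½ + 1/((-6 - 10) - 4) = -½ + 1/(-16 - 4) = -½ + 1/(-20) = -½ - 1/20 = -11/20 ≈ -0.55000)
b - 2885 = -11/20 - 2885 = -57711/20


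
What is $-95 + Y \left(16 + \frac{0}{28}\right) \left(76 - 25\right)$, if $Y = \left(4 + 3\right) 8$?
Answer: $45601$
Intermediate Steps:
$Y = 56$ ($Y = 7 \cdot 8 = 56$)
$-95 + Y \left(16 + \frac{0}{28}\right) \left(76 - 25\right) = -95 + 56 \left(16 + \frac{0}{28}\right) \left(76 - 25\right) = -95 + 56 \left(16 + 0 \cdot \frac{1}{28}\right) 51 = -95 + 56 \left(16 + 0\right) 51 = -95 + 56 \cdot 16 \cdot 51 = -95 + 56 \cdot 816 = -95 + 45696 = 45601$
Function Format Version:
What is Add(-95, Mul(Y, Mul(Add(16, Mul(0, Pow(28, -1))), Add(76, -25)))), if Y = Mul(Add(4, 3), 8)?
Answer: 45601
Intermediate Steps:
Y = 56 (Y = Mul(7, 8) = 56)
Add(-95, Mul(Y, Mul(Add(16, Mul(0, Pow(28, -1))), Add(76, -25)))) = Add(-95, Mul(56, Mul(Add(16, Mul(0, Pow(28, -1))), Add(76, -25)))) = Add(-95, Mul(56, Mul(Add(16, Mul(0, Rational(1, 28))), 51))) = Add(-95, Mul(56, Mul(Add(16, 0), 51))) = Add(-95, Mul(56, Mul(16, 51))) = Add(-95, Mul(56, 816)) = Add(-95, 45696) = 45601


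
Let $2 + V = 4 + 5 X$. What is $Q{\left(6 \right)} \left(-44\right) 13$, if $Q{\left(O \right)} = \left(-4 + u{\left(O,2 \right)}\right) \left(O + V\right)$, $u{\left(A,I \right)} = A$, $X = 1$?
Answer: $-14872$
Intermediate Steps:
$V = 7$ ($V = -2 + \left(4 + 5 \cdot 1\right) = -2 + \left(4 + 5\right) = -2 + 9 = 7$)
$Q{\left(O \right)} = \left(-4 + O\right) \left(7 + O\right)$ ($Q{\left(O \right)} = \left(-4 + O\right) \left(O + 7\right) = \left(-4 + O\right) \left(7 + O\right)$)
$Q{\left(6 \right)} \left(-44\right) 13 = \left(-28 + 6^{2} + 3 \cdot 6\right) \left(-44\right) 13 = \left(-28 + 36 + 18\right) \left(-44\right) 13 = 26 \left(-44\right) 13 = \left(-1144\right) 13 = -14872$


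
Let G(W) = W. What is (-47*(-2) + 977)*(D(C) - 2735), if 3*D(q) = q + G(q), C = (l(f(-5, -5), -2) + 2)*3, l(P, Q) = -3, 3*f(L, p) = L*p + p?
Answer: -2931327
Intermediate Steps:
f(L, p) = p/3 + L*p/3 (f(L, p) = (L*p + p)/3 = (p + L*p)/3 = p/3 + L*p/3)
C = -3 (C = (-3 + 2)*3 = -1*3 = -3)
D(q) = 2*q/3 (D(q) = (q + q)/3 = (2*q)/3 = 2*q/3)
(-47*(-2) + 977)*(D(C) - 2735) = (-47*(-2) + 977)*((2/3)*(-3) - 2735) = (94 + 977)*(-2 - 2735) = 1071*(-2737) = -2931327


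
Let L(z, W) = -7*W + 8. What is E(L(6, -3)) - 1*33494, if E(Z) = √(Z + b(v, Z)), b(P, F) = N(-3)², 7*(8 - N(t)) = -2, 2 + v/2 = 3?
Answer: -33494 + √4785/7 ≈ -33484.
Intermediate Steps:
v = 2 (v = -4 + 2*3 = -4 + 6 = 2)
L(z, W) = 8 - 7*W
N(t) = 58/7 (N(t) = 8 - ⅐*(-2) = 8 + 2/7 = 58/7)
b(P, F) = 3364/49 (b(P, F) = (58/7)² = 3364/49)
E(Z) = √(3364/49 + Z) (E(Z) = √(Z + 3364/49) = √(3364/49 + Z))
E(L(6, -3)) - 1*33494 = √(3364 + 49*(8 - 7*(-3)))/7 - 1*33494 = √(3364 + 49*(8 + 21))/7 - 33494 = √(3364 + 49*29)/7 - 33494 = √(3364 + 1421)/7 - 33494 = √4785/7 - 33494 = -33494 + √4785/7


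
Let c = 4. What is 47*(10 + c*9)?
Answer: 2162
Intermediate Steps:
47*(10 + c*9) = 47*(10 + 4*9) = 47*(10 + 36) = 47*46 = 2162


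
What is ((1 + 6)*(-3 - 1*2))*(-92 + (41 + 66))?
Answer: -525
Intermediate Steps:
((1 + 6)*(-3 - 1*2))*(-92 + (41 + 66)) = (7*(-3 - 2))*(-92 + 107) = (7*(-5))*15 = -35*15 = -525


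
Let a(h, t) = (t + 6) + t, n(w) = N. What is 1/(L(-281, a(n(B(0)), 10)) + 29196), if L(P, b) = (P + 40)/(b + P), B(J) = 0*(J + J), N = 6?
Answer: 255/7445221 ≈ 3.4250e-5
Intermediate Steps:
B(J) = 0 (B(J) = 0*(2*J) = 0)
n(w) = 6
a(h, t) = 6 + 2*t (a(h, t) = (6 + t) + t = 6 + 2*t)
L(P, b) = (40 + P)/(P + b)
1/(L(-281, a(n(B(0)), 10)) + 29196) = 1/((40 - 281)/(-281 + (6 + 2*10)) + 29196) = 1/(-241/(-281 + (6 + 20)) + 29196) = 1/(-241/(-281 + 26) + 29196) = 1/(-241/(-255) + 29196) = 1/(-1/255*(-241) + 29196) = 1/(241/255 + 29196) = 1/(7445221/255) = 255/7445221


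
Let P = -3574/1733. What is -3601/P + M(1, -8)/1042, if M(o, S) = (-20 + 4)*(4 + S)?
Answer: 3251432061/1862054 ≈ 1746.2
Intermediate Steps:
M(o, S) = -64 - 16*S (M(o, S) = -16*(4 + S) = -64 - 16*S)
P = -3574/1733 (P = -3574*1/1733 = -3574/1733 ≈ -2.0623)
-3601/P + M(1, -8)/1042 = -3601/(-3574/1733) + (-64 - 16*(-8))/1042 = -3601*(-1733/3574) + (-64 + 128)*(1/1042) = 6240533/3574 + 64*(1/1042) = 6240533/3574 + 32/521 = 3251432061/1862054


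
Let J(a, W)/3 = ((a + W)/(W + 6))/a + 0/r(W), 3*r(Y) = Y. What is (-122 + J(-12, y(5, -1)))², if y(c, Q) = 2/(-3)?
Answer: 15093225/1024 ≈ 14739.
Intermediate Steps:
r(Y) = Y/3
y(c, Q) = -⅔ (y(c, Q) = 2*(-⅓) = -⅔)
J(a, W) = 3*(W + a)/(a*(6 + W)) (J(a, W) = 3*(((a + W)/(W + 6))/a + 0/((W/3))) = 3*(((W + a)/(6 + W))/a + 0*(3/W)) = 3*(((W + a)/(6 + W))/a + 0) = 3*((W + a)/(a*(6 + W)) + 0) = 3*((W + a)/(a*(6 + W))) = 3*(W + a)/(a*(6 + W)))
(-122 + J(-12, y(5, -1)))² = (-122 + 3*(-⅔ - 12)/(-12*(6 - ⅔)))² = (-122 + 3*(-1/12)*(-38/3)/(16/3))² = (-122 + 3*(-1/12)*(3/16)*(-38/3))² = (-122 + 19/32)² = (-3885/32)² = 15093225/1024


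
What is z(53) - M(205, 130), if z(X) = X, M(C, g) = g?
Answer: -77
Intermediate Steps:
z(53) - M(205, 130) = 53 - 1*130 = 53 - 130 = -77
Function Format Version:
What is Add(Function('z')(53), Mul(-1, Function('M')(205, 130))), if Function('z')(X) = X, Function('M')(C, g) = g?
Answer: -77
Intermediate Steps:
Add(Function('z')(53), Mul(-1, Function('M')(205, 130))) = Add(53, Mul(-1, 130)) = Add(53, -130) = -77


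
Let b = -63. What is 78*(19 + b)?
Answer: -3432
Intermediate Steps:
78*(19 + b) = 78*(19 - 63) = 78*(-44) = -3432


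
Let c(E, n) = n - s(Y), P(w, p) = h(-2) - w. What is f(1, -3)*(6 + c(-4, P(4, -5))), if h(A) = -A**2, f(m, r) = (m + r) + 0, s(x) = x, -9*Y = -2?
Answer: 40/9 ≈ 4.4444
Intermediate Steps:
Y = 2/9 (Y = -1/9*(-2) = 2/9 ≈ 0.22222)
f(m, r) = m + r
P(w, p) = -4 - w (P(w, p) = -1*(-2)**2 - w = -1*4 - w = -4 - w)
c(E, n) = -2/9 + n (c(E, n) = n - 1*2/9 = n - 2/9 = -2/9 + n)
f(1, -3)*(6 + c(-4, P(4, -5))) = (1 - 3)*(6 + (-2/9 + (-4 - 1*4))) = -2*(6 + (-2/9 + (-4 - 4))) = -2*(6 + (-2/9 - 8)) = -2*(6 - 74/9) = -2*(-20/9) = 40/9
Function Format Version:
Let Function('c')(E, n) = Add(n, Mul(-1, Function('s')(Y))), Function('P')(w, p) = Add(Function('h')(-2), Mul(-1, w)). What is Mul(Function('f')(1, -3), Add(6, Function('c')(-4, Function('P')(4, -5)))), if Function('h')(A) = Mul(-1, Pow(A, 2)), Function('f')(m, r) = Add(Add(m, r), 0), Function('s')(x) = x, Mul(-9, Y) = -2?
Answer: Rational(40, 9) ≈ 4.4444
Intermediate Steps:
Y = Rational(2, 9) (Y = Mul(Rational(-1, 9), -2) = Rational(2, 9) ≈ 0.22222)
Function('f')(m, r) = Add(m, r)
Function('P')(w, p) = Add(-4, Mul(-1, w)) (Function('P')(w, p) = Add(Mul(-1, Pow(-2, 2)), Mul(-1, w)) = Add(Mul(-1, 4), Mul(-1, w)) = Add(-4, Mul(-1, w)))
Function('c')(E, n) = Add(Rational(-2, 9), n) (Function('c')(E, n) = Add(n, Mul(-1, Rational(2, 9))) = Add(n, Rational(-2, 9)) = Add(Rational(-2, 9), n))
Mul(Function('f')(1, -3), Add(6, Function('c')(-4, Function('P')(4, -5)))) = Mul(Add(1, -3), Add(6, Add(Rational(-2, 9), Add(-4, Mul(-1, 4))))) = Mul(-2, Add(6, Add(Rational(-2, 9), Add(-4, -4)))) = Mul(-2, Add(6, Add(Rational(-2, 9), -8))) = Mul(-2, Add(6, Rational(-74, 9))) = Mul(-2, Rational(-20, 9)) = Rational(40, 9)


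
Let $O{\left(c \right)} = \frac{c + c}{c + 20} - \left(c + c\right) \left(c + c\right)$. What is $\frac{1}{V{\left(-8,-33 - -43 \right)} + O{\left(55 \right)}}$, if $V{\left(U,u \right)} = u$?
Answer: $- \frac{15}{181328} \approx -8.2723 \cdot 10^{-5}$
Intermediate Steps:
$O{\left(c \right)} = - 4 c^{2} + \frac{2 c}{20 + c}$ ($O{\left(c \right)} = \frac{2 c}{20 + c} - 2 c 2 c = \frac{2 c}{20 + c} - 4 c^{2} = - 4 c^{2} + \frac{2 c}{20 + c}$)
$\frac{1}{V{\left(-8,-33 - -43 \right)} + O{\left(55 \right)}} = \frac{1}{\left(-33 - -43\right) + 2 \cdot 55 \frac{1}{20 + 55} \left(1 - 2200 - 2 \cdot 55^{2}\right)} = \frac{1}{\left(-33 + 43\right) + 2 \cdot 55 \cdot \frac{1}{75} \left(1 - 2200 - 6050\right)} = \frac{1}{10 + 2 \cdot 55 \cdot \frac{1}{75} \left(1 - 2200 - 6050\right)} = \frac{1}{10 + 2 \cdot 55 \cdot \frac{1}{75} \left(-8249\right)} = \frac{1}{10 - \frac{181478}{15}} = \frac{1}{- \frac{181328}{15}} = - \frac{15}{181328}$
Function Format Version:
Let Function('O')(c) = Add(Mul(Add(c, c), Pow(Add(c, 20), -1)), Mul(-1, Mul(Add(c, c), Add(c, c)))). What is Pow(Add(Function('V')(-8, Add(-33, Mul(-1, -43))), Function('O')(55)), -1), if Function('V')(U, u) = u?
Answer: Rational(-15, 181328) ≈ -8.2723e-5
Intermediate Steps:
Function('O')(c) = Add(Mul(-4, Pow(c, 2)), Mul(2, c, Pow(Add(20, c), -1))) (Function('O')(c) = Add(Mul(Mul(2, c), Pow(Add(20, c), -1)), Mul(-1, Mul(Mul(2, c), Mul(2, c)))) = Add(Mul(2, c, Pow(Add(20, c), -1)), Mul(-1, Mul(4, Pow(c, 2)))) = Add(Mul(2, c, Pow(Add(20, c), -1)), Mul(-4, Pow(c, 2))) = Add(Mul(-4, Pow(c, 2)), Mul(2, c, Pow(Add(20, c), -1))))
Pow(Add(Function('V')(-8, Add(-33, Mul(-1, -43))), Function('O')(55)), -1) = Pow(Add(Add(-33, Mul(-1, -43)), Mul(2, 55, Pow(Add(20, 55), -1), Add(1, Mul(-40, 55), Mul(-2, Pow(55, 2))))), -1) = Pow(Add(Add(-33, 43), Mul(2, 55, Pow(75, -1), Add(1, -2200, Mul(-2, 3025)))), -1) = Pow(Add(10, Mul(2, 55, Rational(1, 75), Add(1, -2200, -6050))), -1) = Pow(Add(10, Mul(2, 55, Rational(1, 75), -8249)), -1) = Pow(Add(10, Rational(-181478, 15)), -1) = Pow(Rational(-181328, 15), -1) = Rational(-15, 181328)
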